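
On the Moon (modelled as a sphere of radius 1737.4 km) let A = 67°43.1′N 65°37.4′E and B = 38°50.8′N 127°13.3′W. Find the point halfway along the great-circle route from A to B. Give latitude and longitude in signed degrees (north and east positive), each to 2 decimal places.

Central angle δ = 1.2740 rad. Interpolating on the sphere with fraction f = 0.5:
P = [sin((1−f)δ)·A + sin(fδ)·B] / sin δ = 0.6220·A + 0.6220·B in Cartesian coordinates,
giving P = (-0.1957, -0.1709, 0.9657), i.e. latitude 74.94°, longitude -138.86°.

74.94°, -138.86°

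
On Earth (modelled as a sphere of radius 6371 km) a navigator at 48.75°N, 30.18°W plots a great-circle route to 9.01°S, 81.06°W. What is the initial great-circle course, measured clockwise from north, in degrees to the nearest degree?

Δλ = -50.880° = -0.8880 rad.
y = sin Δλ · cos φ₂ = (-0.7758)(0.9877) = -0.7663
x = cos φ₁ sin φ₂ − sin φ₁ cos φ₂ cos Δλ = (0.6593)(-0.1566) − (0.7518)(0.9877)(0.6309) = -0.5718
θ = atan2(y, x) = -126.73°; adding 360° gives 233°.

233°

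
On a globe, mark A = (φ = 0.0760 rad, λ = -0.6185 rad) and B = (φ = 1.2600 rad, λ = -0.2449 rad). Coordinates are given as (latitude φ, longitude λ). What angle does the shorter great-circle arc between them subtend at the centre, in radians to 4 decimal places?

With latitudes φ₁ = 4.354°, φ₂ = 72.193° and longitude difference Δλ = 21.406°:
cos c = sin φ₁ sin φ₂ + cos φ₁ cos φ₂ cos Δλ = (0.0759)(0.9521) + (0.9971)(0.3058)(0.9310) = 0.35619,
so c = arccos(0.35619) = 1.20661 rad.
So the angular separation is 1.2066 rad.

1.2066 rad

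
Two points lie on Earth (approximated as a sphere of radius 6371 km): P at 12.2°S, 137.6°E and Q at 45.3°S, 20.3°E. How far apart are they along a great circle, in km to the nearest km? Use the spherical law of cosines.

11064 km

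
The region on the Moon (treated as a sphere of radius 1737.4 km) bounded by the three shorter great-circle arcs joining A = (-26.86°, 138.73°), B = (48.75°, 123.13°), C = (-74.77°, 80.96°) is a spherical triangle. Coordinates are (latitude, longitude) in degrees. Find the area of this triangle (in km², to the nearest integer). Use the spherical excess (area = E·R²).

Side lengths (central angles): a = 2.2106, b = 0.9753, c = 1.3420 rad; semiperimeter s = 2.2639.
By l'Huilier's theorem, tan(E/4) = √[tan(s/2) tan((s−a)/2) tan((s−b)/2) tan((s−c)/2)], giving spherical excess E = 0.5783 rad.
Area = E·R² = 0.5783 × (1737.4)² ≈ 1745563 km².

1745563 km²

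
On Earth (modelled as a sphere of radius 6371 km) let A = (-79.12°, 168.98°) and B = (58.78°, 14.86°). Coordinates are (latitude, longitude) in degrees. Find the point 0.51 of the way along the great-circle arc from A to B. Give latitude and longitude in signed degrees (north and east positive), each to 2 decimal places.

Central angle δ = 2.7594 rad. Interpolating on the sphere with fraction f = 0.51:
P = [sin((1−f)δ)·A + sin(fδ)·B] / sin δ = 2.6172·A + 2.6453·B in Cartesian coordinates,
giving P = (0.8404, 0.4461, -0.3079), i.e. latitude -17.93°, longitude 27.96°.

-17.93°, 27.96°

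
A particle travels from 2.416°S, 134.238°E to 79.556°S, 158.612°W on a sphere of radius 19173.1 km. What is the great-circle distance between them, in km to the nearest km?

27969 km

With latitudes φ₁ = -2.416°, φ₂ = -79.556° and longitude difference Δλ = 67.150°:
Haversine: a = sin²(Δφ/2) + cos φ₁ cos φ₂ sin²(Δλ/2) = 0.3887 + (0.9991)(0.1813)(0.3058) = 0.44411.
Central angle c = 2·arcsin(√a) = 1.45878 rad.
Distance = R·c = 19173.1 × 1.4588 ≈ 27969 km.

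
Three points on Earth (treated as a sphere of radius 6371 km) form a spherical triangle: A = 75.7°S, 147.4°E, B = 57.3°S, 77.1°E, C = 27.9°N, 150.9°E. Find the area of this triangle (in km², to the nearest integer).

28089024 km²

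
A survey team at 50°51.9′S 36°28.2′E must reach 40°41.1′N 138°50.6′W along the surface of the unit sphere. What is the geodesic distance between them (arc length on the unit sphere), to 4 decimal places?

Let φ₁ = -0.8878 rad, φ₂ = 0.7101 rad, and Δλ = -3.0598 rad.
cos c = sin φ₁ sin φ₂ + cos φ₁ cos φ₂ cos Δλ = (-0.7757)(0.6519) + (0.6311)(0.7583)(-0.9967) = -0.98266,
so c = arccos(-0.98266) = 2.95508 rad.
On the unit sphere the arc length equals the central angle: 2.9551.

2.9551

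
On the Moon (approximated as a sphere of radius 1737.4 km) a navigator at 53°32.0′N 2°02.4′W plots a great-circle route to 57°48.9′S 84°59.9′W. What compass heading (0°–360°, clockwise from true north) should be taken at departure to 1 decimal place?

With φ₁ = 0.9343, φ₂ = -1.0091, Δλ = -1.4479 rad, the forward-azimuth formula gives
θ = atan2( sin Δλ cos φ₂ , cos φ₁ sin φ₂ − sin φ₁ cos φ₂ cos Δλ ) = atan2(-0.5286, -0.5555) = -136.42°.
Adding 360° brings this into [0°, 360°): 223.6°.

223.6°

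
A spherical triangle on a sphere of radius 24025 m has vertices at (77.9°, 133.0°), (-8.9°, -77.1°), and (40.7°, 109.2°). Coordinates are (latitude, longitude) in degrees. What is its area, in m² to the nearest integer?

42871338 m²

Side lengths (central angles): a = 2.5781, b = 0.6713, c = 1.9076 rad; semiperimeter s = 2.5785.
By l'Huilier's theorem, tan(E/4) = √[tan(s/2) tan((s−a)/2) tan((s−b)/2) tan((s−c)/2)], giving spherical excess E = 0.0743 rad.
Area = E·R² = 0.0743 × (24025)² ≈ 42871338 m².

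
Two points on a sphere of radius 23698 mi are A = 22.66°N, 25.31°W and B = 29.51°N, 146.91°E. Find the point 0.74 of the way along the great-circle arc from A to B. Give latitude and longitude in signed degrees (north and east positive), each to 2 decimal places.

61.88°, 136.43°

The central angle between A and B is δ = 2.2217 rad.
With f = 0.74, the slerp weights are sin((1−f)δ)/sin δ = 0.6864 and sin(fδ)/sin δ = 1.2537.
Weighted sum of the unit vectors: (0.6864)·(0.8342,-0.3945,0.3853) + (1.2537)·(-0.7291,0.4751,0.4926) = (-0.3415, 0.3249, 0.8820).
Converting back: φ = atan2(z, √(x²+y²)) = 61.88°, λ = atan2(y, x) = 136.43°.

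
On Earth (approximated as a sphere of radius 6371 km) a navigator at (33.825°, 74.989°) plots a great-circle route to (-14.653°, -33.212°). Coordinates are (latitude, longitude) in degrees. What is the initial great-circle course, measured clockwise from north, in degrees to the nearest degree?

267°

Δλ = -108.201° = -1.8885 rad.
y = sin Δλ · cos φ₂ = (-0.9500)(0.9675) = -0.9191
x = cos φ₁ sin φ₂ − sin φ₁ cos φ₂ cos Δλ = (0.8307)(-0.2530) − (0.5567)(0.9675)(-0.3124) = -0.0419
θ = atan2(y, x) = -92.61°; adding 360° gives 267°.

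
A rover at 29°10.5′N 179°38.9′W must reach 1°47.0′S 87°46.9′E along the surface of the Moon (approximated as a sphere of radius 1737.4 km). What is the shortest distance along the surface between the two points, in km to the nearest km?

2823 km

With latitudes φ₁ = 29.175°, φ₂ = -1.783° and longitude difference Δλ = -92.570°:
cos c = sin φ₁ sin φ₂ + cos φ₁ cos φ₂ cos Δλ = (0.4875)(-0.0311) + (0.8731)(0.9995)(-0.0448) = -0.05430,
so c = arccos(-0.05430) = 1.62513 rad.
Distance = R·c = 1737.4 × 1.6251 ≈ 2823 km.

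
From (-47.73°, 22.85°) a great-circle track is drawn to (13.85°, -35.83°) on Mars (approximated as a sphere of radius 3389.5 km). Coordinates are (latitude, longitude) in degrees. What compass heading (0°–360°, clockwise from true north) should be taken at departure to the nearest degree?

With φ₁ = -0.8330, φ₂ = 0.2417, Δλ = -1.0242 rad, the forward-azimuth formula gives
θ = atan2( sin Δλ cos φ₂ , cos φ₁ sin φ₂ − sin φ₁ cos φ₂ cos Δλ ) = atan2(-0.8294, 0.5345) = -57.20°.
Adding 360° brings this into [0°, 360°): 303°.

303°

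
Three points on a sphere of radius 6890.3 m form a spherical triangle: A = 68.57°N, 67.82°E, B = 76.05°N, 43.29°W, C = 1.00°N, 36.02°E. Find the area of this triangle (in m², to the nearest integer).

16872110 m²

Side lengths (central angles): a = 1.5091, b = 1.2380, c = 0.5122 rad; semiperimeter s = 1.6296.
By l'Huilier's theorem, tan(E/4) = √[tan(s/2) tan((s−a)/2) tan((s−b)/2) tan((s−c)/2)], giving spherical excess E = 0.3554 rad.
Area = E·R² = 0.3554 × (6890.3)² ≈ 16872110 m².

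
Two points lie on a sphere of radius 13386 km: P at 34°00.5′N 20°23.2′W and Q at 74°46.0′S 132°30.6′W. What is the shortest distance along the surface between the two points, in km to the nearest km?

In radians: φ₁ = 0.5936, φ₂ = -1.3049, Δλ = -112.123° = -1.9569 rad.
Haversine: a = sin²(Δφ/2) + cos φ₁ cos φ₂ sin²(Δλ/2) = 0.6609 + (0.8290)(0.2628)(0.6883) = 0.81084.
Central angle c = 2·arcsin(√a) = 2.24169 rad.
Distance = R·c = 13386 × 2.2417 ≈ 30007 km.

30007 km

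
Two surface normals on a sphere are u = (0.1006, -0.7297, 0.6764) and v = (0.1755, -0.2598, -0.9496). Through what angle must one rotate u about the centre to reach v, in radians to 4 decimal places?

u·v = -0.4351; |u| = 1.0000, |v| = 1.0000.
cos θ = (u·v)/(|u||v|) = -0.4350, so θ = 2.0209 rad.

2.0209 rad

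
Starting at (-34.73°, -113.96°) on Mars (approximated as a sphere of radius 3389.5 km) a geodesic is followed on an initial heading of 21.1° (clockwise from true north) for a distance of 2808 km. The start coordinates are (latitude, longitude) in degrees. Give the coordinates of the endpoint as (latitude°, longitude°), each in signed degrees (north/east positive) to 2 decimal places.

10.36°, -98.32°

Angular distance δ = d/R = 2808/3389.5 = 0.82844 rad; initial bearing θ = 0.3683 rad.
sin φ₂ = sin φ₁ cos δ + cos φ₁ sin δ cos θ = (-0.5697)(0.6760) + (0.8218)(0.7369)(0.9330) = 0.1799, so φ₂ = 10.36°.
Δλ = atan2(sin θ sin δ cos φ₁, cos δ − sin φ₁ sin φ₂) = atan2(0.2180, 0.7785) = 15.645°.
λ₂ = -113.960° + 15.645° = -98.32°.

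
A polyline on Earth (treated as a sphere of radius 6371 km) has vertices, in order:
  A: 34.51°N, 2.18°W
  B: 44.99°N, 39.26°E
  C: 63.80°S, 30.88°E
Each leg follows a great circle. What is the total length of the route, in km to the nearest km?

Leg A→B: central angle 0.5783 rad, distance 3684.0 km.
Leg B→C: central angle 1.9023 rad, distance 12119.3 km.
Total: 3684.0 + 12119.3 ≈ 15803 km.

15803 km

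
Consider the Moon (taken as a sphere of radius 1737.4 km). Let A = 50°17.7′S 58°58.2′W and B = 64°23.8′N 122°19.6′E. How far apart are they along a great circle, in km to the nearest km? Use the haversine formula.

With latitudes φ₁ = -50.295°, φ₂ = 64.397° and longitude difference Δλ = -178.703°:
Haversine: a = sin²(Δφ/2) + cos φ₁ cos φ₂ sin²(Δλ/2) = 0.7089 + (0.6388)(0.4321)(0.9999) = 0.98490.
Central angle c = 2·arcsin(√a) = 2.89518 rad.
Distance = R·c = 1737.4 × 2.8952 ≈ 5030 km.

5030 km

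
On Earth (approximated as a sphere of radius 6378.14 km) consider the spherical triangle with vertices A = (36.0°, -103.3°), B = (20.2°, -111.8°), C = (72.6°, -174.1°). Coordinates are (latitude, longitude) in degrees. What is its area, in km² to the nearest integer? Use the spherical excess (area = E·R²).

4636826 km²

Side lengths (central angles): a = 1.0929, b = 0.8757, c = 0.3049 rad; semiperimeter s = 1.1367.
By l'Huilier's theorem, tan(E/4) = √[tan(s/2) tan((s−a)/2) tan((s−b)/2) tan((s−c)/2)], giving spherical excess E = 0.1140 rad.
Area = E·R² = 0.1140 × (6378.14)² ≈ 4636826 km².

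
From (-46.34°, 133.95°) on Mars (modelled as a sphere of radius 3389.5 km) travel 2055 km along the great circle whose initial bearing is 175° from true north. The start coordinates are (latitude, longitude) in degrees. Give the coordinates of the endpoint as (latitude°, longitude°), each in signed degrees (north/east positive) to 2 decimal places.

-80.54°, 151.54°

Angular distance δ = d/R = 2055/3389.5 = 0.60628 rad; initial bearing θ = 3.0543 rad.
sin φ₂ = sin φ₁ cos δ + cos φ₁ sin δ cos θ = (-0.7234)(0.8218) + (0.6904)(0.5698)(-0.9962) = -0.9864, so φ₂ = -80.54°.
Δλ = atan2(sin θ sin δ cos φ₁, cos δ − sin φ₁ sin φ₂) = atan2(0.0343, 0.1082) = 17.588°.
λ₂ = 133.950° + 17.588° = 151.54°.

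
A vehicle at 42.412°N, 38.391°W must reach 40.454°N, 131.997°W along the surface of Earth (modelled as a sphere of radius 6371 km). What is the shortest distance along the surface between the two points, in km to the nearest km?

7370 km

With latitudes φ₁ = 42.412°, φ₂ = 40.454° and longitude difference Δλ = -93.606°:
cos c = sin φ₁ sin φ₂ + cos φ₁ cos φ₂ cos Δλ = (0.6745)(0.6488) + (0.7383)(0.7609)(-0.0629) = 0.40228,
so c = arccos(0.40228) = 1.15679 rad.
Distance = R·c = 6371 × 1.1568 ≈ 7370 km.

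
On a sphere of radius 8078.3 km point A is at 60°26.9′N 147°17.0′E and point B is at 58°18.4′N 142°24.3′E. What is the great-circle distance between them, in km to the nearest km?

462 km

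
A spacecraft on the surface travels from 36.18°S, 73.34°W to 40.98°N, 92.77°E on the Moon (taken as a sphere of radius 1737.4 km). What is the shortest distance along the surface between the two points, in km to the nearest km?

Let φ₁ = -0.6315 rad, φ₂ = 0.7152 rad, and Δλ = 2.8992 rad.
Haversine: a = sin²(Δφ/2) + cos φ₁ cos φ₂ sin²(Δλ/2) = 0.3889 + (0.8072)(0.7549)(0.9854) = 0.98934.
Central angle c = 2·arcsin(√a) = 2.93470 rad.
Distance = R·c = 1737.4 × 2.9347 ≈ 5099 km.

5099 km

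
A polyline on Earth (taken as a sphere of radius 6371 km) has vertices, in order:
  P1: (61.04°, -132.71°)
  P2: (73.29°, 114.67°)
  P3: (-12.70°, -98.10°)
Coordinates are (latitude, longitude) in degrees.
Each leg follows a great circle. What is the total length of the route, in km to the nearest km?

17218 km

Leg P1→P2: central angle 0.6690 rad, distance 4262.0 km.
Leg P2→P3: central angle 2.0336 rad, distance 12955.8 km.
Total: 4262.0 + 12955.8 ≈ 17218 km.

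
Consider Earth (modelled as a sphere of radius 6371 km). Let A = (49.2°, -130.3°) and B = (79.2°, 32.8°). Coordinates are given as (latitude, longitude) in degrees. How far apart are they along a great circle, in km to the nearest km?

With latitudes φ₁ = 49.200°, φ₂ = 79.200° and longitude difference Δλ = 163.100°:
cos c = sin φ₁ sin φ₂ + cos φ₁ cos φ₂ cos Δλ = (0.7570)(0.9823) + (0.6534)(0.1874)(-0.9568) = 0.62644,
so c = arccos(0.62644) = 0.89382 rad.
Distance = R·c = 6371 × 0.8938 ≈ 5695 km.

5695 km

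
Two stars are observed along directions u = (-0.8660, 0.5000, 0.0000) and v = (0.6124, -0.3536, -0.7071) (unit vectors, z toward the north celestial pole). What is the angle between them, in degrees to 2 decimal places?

135.00°

u·v = -0.7071; |u| = 1.0000, |v| = 1.0000.
cos θ = (u·v)/(|u||v|) = -0.7071, so θ = 135.00°.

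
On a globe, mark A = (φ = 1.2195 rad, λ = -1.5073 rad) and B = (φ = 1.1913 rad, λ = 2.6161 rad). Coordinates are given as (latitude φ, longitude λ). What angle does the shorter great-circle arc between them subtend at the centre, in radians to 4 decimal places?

0.6413 rad

Let φ₁ = 1.2195 rad, φ₂ = 1.1913 rad, and Δλ = -2.1598 rad.
Haversine: a = sin²(Δφ/2) + cos φ₁ cos φ₂ sin²(Δλ/2) = 0.0002 + (0.3441)(0.3705)(0.7778) = 0.09935.
Central angle c = 2·arcsin(√a) = 0.64132 rad.
So the angular separation is 0.6413 rad.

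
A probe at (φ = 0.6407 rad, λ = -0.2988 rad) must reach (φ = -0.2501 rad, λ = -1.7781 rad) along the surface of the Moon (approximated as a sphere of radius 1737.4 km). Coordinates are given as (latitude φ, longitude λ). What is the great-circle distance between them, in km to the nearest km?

With latitudes φ₁ = 36.709°, φ₂ = -14.330° and longitude difference Δλ = -84.758°:
cos c = sin φ₁ sin φ₂ + cos φ₁ cos φ₂ cos Δλ = (0.5978)(-0.2475) + (0.8017)(0.9689)(0.0914) = -0.07698,
so c = arccos(-0.07698) = 1.64785 rad.
Distance = R·c = 1737.4 × 1.6478 ≈ 2863 km.

2863 km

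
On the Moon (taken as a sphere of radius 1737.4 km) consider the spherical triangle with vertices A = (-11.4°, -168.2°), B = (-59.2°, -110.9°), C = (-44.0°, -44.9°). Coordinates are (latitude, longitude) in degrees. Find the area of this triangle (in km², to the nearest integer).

455028 km²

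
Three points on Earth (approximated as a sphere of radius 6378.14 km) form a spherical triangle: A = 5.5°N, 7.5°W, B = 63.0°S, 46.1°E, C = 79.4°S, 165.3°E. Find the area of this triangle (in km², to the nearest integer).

Side lengths (central angles): a = 0.5826, b = 1.8503, c = 1.3870 rad; semiperimeter s = 1.9099.
By l'Huilier's theorem, tan(E/4) = √[tan(s/2) tan((s−a)/2) tan((s−b)/2) tan((s−c)/2)], giving spherical excess E = 0.3745 rad.
Area = E·R² = 0.3745 × (6378.14)² ≈ 15236817 km².

15236817 km²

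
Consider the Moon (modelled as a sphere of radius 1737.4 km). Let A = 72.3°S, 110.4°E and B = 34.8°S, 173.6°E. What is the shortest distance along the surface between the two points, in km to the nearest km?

1485 km

Let φ₁ = -1.2619 rad, φ₂ = -0.6074 rad, and Δλ = 1.1030 rad.
cos c = sin φ₁ sin φ₂ + cos φ₁ cos φ₂ cos Δλ = (-0.9527)(-0.5707) + (0.3040)(0.8211)(0.4509) = 0.65626,
so c = arccos(0.65626) = 0.85494 rad.
Distance = R·c = 1737.4 × 0.8549 ≈ 1485 km.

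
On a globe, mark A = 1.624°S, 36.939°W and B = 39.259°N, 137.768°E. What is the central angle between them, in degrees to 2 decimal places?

142.06°

With latitudes φ₁ = -1.624°, φ₂ = 39.259° and longitude difference Δλ = 174.707°:
Haversine: a = sin²(Δφ/2) + cos φ₁ cos φ₂ sin²(Δλ/2) = 0.1220 + (0.9996)(0.7743)(0.9979) = 0.89431.
Central angle c = 2·arcsin(√a) = 2.47935 rad.
So the angular separation is 142.06°.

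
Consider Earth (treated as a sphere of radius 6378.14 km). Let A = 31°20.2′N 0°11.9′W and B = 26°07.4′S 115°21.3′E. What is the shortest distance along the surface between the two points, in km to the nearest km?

13808 km

In radians: φ₁ = 0.5469, φ₂ = -0.4559, Δλ = 115.553° = 2.0168 rad.
cos c = sin φ₁ sin φ₂ + cos φ₁ cos φ₂ cos Δλ = (0.5201)(-0.4403) + (0.8541)(0.8978)(-0.4314) = -0.55978,
so c = arccos(-0.55978) = 2.16492 rad.
Distance = R·c = 6378.14 × 2.1649 ≈ 13808 km.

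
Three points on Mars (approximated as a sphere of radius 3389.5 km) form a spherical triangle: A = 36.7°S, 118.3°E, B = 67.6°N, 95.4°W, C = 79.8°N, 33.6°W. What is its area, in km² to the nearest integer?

Side lengths (central angles): a = 0.3428, b = 2.3652, c = 2.5094 rad; semiperimeter s = 2.6087.
By l'Huilier's theorem, tan(E/4) = √[tan(s/2) tan((s−a)/2) tan((s−b)/2) tan((s−c)/2)], giving spherical excess E = 0.8590 rad.
Area = E·R² = 0.8590 × (3389.5)² ≈ 9868693 km².

9868693 km²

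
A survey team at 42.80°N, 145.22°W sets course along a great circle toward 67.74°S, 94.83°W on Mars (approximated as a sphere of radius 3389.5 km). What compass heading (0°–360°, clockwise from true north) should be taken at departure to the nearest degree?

With φ₁ = 0.7470, φ₂ = -1.1823, Δλ = 0.8795 rad, the forward-azimuth formula gives
θ = atan2( sin Δλ cos φ₂ , cos φ₁ sin φ₂ − sin φ₁ cos φ₂ cos Δλ ) = atan2(0.2918, -0.8431) = 160.91°.
So the initial bearing is 161°.

161°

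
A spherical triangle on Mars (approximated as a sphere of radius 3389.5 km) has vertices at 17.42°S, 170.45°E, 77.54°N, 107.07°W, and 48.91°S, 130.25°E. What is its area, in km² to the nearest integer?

9566757 km²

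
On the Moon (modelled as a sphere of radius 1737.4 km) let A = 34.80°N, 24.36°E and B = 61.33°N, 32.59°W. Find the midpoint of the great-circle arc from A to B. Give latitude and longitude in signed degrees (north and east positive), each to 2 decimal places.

The central angle between A and B is δ = 0.7733 rad.
With f = 0.5, the slerp weights are sin((1−f)δ)/sin δ = 0.5399 and sin(fδ)/sin δ = 0.5399.
Weighted sum of the unit vectors: (0.5399)·(0.7480,0.3387,0.5707) + (0.5399)·(0.4042,-0.2584,0.8774) = (0.6221, 0.0433, 0.7818).
Converting back: φ = atan2(z, √(x²+y²)) = 51.42°, λ = atan2(y, x) = 3.99°.

51.42°, 3.99°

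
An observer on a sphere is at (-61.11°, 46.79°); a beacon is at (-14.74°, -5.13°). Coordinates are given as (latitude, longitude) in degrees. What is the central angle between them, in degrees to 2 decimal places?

59.27°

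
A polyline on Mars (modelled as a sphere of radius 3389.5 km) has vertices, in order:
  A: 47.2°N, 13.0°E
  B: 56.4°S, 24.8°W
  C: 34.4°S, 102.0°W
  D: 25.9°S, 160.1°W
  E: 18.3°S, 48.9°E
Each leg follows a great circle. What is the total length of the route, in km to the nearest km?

Leg A→B: central angle 1.8902 rad, distance 6407.0 km.
Leg B→C: central angle 0.9622 rad, distance 3261.3 km.
Leg C→D: central angle 0.8776 rad, distance 2974.6 km.
Leg D→E: central angle 2.2266 rad, distance 7547.2 km.
Total: 6407.0 + 3261.3 + 2974.6 + 7547.2 ≈ 20190 km.

20190 km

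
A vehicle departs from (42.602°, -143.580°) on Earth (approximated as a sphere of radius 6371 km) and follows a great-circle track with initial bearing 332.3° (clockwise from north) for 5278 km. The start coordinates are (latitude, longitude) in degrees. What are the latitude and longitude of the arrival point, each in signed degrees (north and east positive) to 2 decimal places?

Angular distance δ = d/R = 5278/6371 = 0.82844 rad; initial bearing θ = 5.7997 rad.
sin φ₂ = sin φ₁ cos δ + cos φ₁ sin δ cos θ = (0.6769)(0.6760) + (0.7361)(0.7369)(0.8854) = 0.9378, so φ₂ = 69.69°.
Δλ = atan2(sin θ sin δ cos φ₁, cos δ − sin φ₁ sin φ₂) = atan2(-0.2521, 0.0412) = -80.719°.
λ₂ = -143.580° − 80.719° = -224.30° → 135.70° after wrapping to (−180°, 180°].

69.69°, 135.70°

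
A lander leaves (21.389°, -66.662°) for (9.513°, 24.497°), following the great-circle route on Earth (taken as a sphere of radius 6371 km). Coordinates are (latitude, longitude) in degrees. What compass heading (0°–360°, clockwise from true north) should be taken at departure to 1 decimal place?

With φ₁ = 0.3733, φ₂ = 0.1660, Δλ = 1.5910 rad, the forward-azimuth formula gives
θ = atan2( sin Δλ cos φ₂ , cos φ₁ sin φ₂ − sin φ₁ cos φ₂ cos Δλ ) = atan2(0.9860, 0.1612) = 80.72°.
So the initial bearing is 80.7°.

80.7°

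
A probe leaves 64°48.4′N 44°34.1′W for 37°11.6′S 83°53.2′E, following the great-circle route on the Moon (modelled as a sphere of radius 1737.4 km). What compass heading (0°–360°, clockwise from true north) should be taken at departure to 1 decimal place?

73.0°

With φ₁ = 1.1311, φ₂ = -0.6491, Δλ = 2.2420 rad, the forward-azimuth formula gives
θ = atan2( sin Δλ cos φ₂ , cos φ₁ sin φ₂ − sin φ₁ cos φ₂ cos Δλ ) = atan2(0.6238, 0.1910) = 72.98°.
So the initial bearing is 73.0°.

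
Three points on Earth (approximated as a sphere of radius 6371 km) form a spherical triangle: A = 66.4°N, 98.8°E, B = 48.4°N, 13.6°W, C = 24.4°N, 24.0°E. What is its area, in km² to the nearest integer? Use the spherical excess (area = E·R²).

Side lengths (central angles): a = 0.6633, b = 1.0768, c = 0.9472 rad; semiperimeter s = 1.3437.
By l'Huilier's theorem, tan(E/4) = √[tan(s/2) tan((s−a)/2) tan((s−b)/2) tan((s−c)/2)], giving spherical excess E = 0.3476 rad.
Area = E·R² = 0.3476 × (6371)² ≈ 14107608 km².

14107608 km²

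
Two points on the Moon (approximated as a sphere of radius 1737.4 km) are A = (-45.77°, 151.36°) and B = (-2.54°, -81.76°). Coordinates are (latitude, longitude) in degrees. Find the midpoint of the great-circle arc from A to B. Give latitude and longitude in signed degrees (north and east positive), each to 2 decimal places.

Central angle δ = 1.9676 rad. Interpolating on the sphere with fraction f = 0.5:
P = [sin((1−f)δ)·A + sin(fδ)·B] / sin δ = 0.9027·A + 0.9027·B in Cartesian coordinates,
giving P = (-0.4234, -0.5907, -0.6869), i.e. latitude -43.38°, longitude -125.63°.

-43.38°, -125.63°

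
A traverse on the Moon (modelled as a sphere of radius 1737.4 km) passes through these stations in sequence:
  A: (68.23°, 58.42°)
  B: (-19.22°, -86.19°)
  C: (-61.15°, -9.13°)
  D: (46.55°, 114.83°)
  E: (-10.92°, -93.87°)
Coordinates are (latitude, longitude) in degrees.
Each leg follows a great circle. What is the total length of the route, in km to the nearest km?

14414 km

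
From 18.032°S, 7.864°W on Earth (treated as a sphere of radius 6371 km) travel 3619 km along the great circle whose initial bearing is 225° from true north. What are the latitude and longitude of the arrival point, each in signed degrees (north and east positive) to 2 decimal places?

-38.51°, -36.95°

Angular distance δ = d/R = 3619/6371 = 0.56804 rad; initial bearing θ = 3.9270 rad.
sin φ₂ = sin φ₁ cos δ + cos φ₁ sin δ cos θ = (-0.3095)(0.8430) + (0.9509)(0.5380)(-0.7071) = -0.6227, so φ₂ = -38.51°.
Δλ = atan2(sin θ sin δ cos φ₁, cos δ − sin φ₁ sin φ₂) = atan2(-0.3617, 0.6502) = -29.088°.
λ₂ = -7.864° − 29.088° = -36.95°.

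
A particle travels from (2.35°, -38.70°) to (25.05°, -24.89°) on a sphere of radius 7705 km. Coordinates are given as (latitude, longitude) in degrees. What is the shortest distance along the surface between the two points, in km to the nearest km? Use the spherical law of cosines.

3539 km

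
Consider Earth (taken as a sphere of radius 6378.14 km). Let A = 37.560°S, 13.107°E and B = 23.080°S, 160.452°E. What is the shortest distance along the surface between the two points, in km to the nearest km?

12471 km

Let φ₁ = -0.6555 rad, φ₂ = -0.4028 rad, and Δλ = 2.5717 rad.
cos c = sin φ₁ sin φ₂ + cos φ₁ cos φ₂ cos Δλ = (-0.6096)(-0.3920) + (0.7927)(0.9200)(-0.8419) = -0.37502,
so c = arccos(-0.37502) = 1.95522 rad.
Distance = R·c = 6378.14 × 1.9552 ≈ 12471 km.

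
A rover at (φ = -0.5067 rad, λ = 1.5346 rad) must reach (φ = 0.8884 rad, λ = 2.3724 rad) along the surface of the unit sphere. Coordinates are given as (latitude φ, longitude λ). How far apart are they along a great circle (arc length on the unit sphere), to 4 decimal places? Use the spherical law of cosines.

In radians: φ₁ = -0.5067, φ₂ = 0.8884, Δλ = 48.002° = 0.8378 rad.
cos c = sin φ₁ sin φ₂ + cos φ₁ cos φ₂ cos Δλ = (-0.4853)(0.7761) + (0.8744)(0.6307)(0.6691) = -0.00767,
so c = arccos(-0.00767) = 1.57847 rad.
On the unit sphere the arc length equals the central angle: 1.5785.

1.5785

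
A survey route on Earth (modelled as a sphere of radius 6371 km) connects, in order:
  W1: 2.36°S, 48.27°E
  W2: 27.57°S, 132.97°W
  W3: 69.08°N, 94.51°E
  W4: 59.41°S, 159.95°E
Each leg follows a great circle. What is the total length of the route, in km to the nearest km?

46376 km

Leg W1→W2: central angle 2.6188 rad, distance 16684.4 km.
Leg W2→W3: central angle 2.2734 rad, distance 14484.1 km.
Leg W3→W4: central angle 2.3870 rad, distance 15207.7 km.
Total: 16684.4 + 14484.1 + 15207.7 ≈ 46376 km.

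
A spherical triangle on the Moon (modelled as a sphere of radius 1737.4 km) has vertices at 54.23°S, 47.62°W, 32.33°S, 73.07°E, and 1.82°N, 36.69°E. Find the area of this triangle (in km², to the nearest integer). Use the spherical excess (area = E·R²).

2241684 km²

Side lengths (central angles): a = 0.8460, b = 1.5386, c = 1.3880 rad; semiperimeter s = 1.8863.
By l'Huilier's theorem, tan(E/4) = √[tan(s/2) tan((s−a)/2) tan((s−b)/2) tan((s−c)/2)], giving spherical excess E = 0.7426 rad.
Area = E·R² = 0.7426 × (1737.4)² ≈ 2241684 km².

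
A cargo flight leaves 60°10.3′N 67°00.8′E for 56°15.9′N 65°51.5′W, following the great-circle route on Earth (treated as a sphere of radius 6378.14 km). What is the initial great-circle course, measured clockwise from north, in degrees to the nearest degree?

With φ₁ = 1.0502, φ₂ = 0.9820, Δλ = -2.3190 rad, the forward-azimuth formula gives
θ = atan2( sin Δλ cos φ₂ , cos φ₁ sin φ₂ − sin φ₁ cos φ₂ cos Δλ ) = atan2(-0.4070, 0.7414) = -28.76°.
Adding 360° brings this into [0°, 360°): 331°.

331°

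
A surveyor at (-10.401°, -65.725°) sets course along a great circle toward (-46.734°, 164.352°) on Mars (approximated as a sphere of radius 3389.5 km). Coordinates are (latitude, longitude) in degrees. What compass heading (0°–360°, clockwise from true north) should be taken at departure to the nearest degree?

213°

Δλ = -129.923° = -2.2676 rad.
y = sin Δλ · cos φ₂ = (-0.7669)(0.6854) = -0.5256
x = cos φ₁ sin φ₂ − sin φ₁ cos φ₂ cos Δλ = (0.9836)(-0.7282) − (-0.1805)(0.6854)(-0.6418) = -0.7956
θ = atan2(y, x) = -146.55°; adding 360° gives 213°.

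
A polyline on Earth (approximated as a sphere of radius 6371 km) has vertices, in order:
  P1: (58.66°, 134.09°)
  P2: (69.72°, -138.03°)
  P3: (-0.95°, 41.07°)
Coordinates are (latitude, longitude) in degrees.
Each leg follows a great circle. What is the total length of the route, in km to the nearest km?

Leg P1→P2: central angle 0.6304 rad, distance 4016.0 km.
Leg P2→P3: central angle 1.9413 rad, distance 12367.9 km.
Total: 4016.0 + 12367.9 ≈ 16384 km.

16384 km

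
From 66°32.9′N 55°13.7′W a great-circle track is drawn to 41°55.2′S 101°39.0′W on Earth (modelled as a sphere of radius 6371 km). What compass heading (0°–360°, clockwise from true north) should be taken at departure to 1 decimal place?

216.2°

Δλ = -46.422° = -0.8102 rad.
y = sin Δλ · cos φ₂ = (-0.7244)(0.7441) = -0.5390
x = cos φ₁ sin φ₂ − sin φ₁ cos φ₂ cos Δλ = (0.3980)(-0.6681) − (0.9174)(0.7441)(0.6893) = -0.7364
θ = atan2(y, x) = -143.80°; adding 360° gives 216.2°.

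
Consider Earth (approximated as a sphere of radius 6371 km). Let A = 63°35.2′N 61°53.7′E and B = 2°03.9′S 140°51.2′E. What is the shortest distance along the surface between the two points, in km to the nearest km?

With latitudes φ₁ = 63.587°, φ₂ = -2.065° and longitude difference Δλ = 78.958°:
cos c = sin φ₁ sin φ₂ + cos φ₁ cos φ₂ cos Δλ = (0.8956)(-0.0360) + (0.4448)(0.9994)(0.1915) = 0.05287,
so c = arccos(0.05287) = 1.51790 rad.
Distance = R·c = 6371 × 1.5179 ≈ 9671 km.

9671 km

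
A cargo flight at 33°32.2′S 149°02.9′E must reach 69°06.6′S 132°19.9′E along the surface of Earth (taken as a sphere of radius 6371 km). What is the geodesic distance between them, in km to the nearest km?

Let φ₁ = -0.5853 rad, φ₂ = -1.2062 rad, and Δλ = -0.2918 rad.
Haversine: a = sin²(Δφ/2) + cos φ₁ cos φ₂ sin²(Δλ/2) = 0.0933 + (0.8335)(0.3566)(0.0211) = 0.09959.
Central angle c = 2·arcsin(√a) = 0.64215 rad.
Distance = R·c = 6371 × 0.6421 ≈ 4091 km.

4091 km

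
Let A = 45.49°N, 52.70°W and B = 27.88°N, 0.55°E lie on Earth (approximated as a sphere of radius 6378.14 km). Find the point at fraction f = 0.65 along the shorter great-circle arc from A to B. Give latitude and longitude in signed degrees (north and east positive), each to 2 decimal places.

Central angle δ = 0.7895 rad. Interpolating on the sphere with fraction f = 0.65:
P = [sin((1−f)δ)·A + sin(fδ)·B] / sin δ = 0.3843·A + 0.6915·B in Cartesian coordinates,
giving P = (0.7744, -0.2084, 0.5974), i.e. latitude 36.68°, longitude -15.06°.

36.68°, -15.06°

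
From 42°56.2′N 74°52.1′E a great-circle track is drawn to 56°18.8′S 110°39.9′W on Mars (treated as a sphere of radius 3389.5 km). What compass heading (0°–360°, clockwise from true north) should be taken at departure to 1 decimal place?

167.1°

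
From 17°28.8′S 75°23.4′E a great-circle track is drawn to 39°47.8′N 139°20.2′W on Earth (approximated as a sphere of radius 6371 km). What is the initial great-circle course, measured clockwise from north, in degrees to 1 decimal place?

46.1°

With φ₁ = -0.3051, φ₂ = 0.6946, Δλ = 2.5355 rad, the forward-azimuth formula gives
θ = atan2( sin Δλ cos φ₂ , cos φ₁ sin φ₂ − sin φ₁ cos φ₂ cos Δλ ) = atan2(0.4377, 0.4208) = 46.12°.
So the initial bearing is 46.1°.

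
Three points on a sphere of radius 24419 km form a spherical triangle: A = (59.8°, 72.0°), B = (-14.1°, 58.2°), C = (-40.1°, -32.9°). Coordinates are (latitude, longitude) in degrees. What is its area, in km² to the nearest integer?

857443587 km²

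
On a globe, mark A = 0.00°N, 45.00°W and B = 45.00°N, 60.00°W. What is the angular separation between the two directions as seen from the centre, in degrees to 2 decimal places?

46.92°

In radians: φ₁ = 0.0000, φ₂ = 0.7854, Δλ = -15.000° = -0.2618 rad.
cos c = sin φ₁ sin φ₂ + cos φ₁ cos φ₂ cos Δλ = (0.0000)(0.7071) + (1.0000)(0.7071)(0.9659) = 0.68301,
so c = arccos(0.68301) = 0.81892 rad.
So the angular separation is 46.92°.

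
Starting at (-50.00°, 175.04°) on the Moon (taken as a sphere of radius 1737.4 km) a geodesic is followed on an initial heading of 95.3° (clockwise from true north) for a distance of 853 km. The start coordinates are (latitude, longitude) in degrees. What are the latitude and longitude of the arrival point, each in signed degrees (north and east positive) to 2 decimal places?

-44.71°, -143.61°

Angular distance δ = d/R = 853/1737.4 = 0.49096 rad; initial bearing θ = 1.6633 rad.
sin φ₂ = sin φ₁ cos δ + cos φ₁ sin δ cos θ = (-0.7660)(0.8819) + (0.6428)(0.4715)(-0.0924) = -0.7036, so φ₂ = -44.71°.
Δλ = atan2(sin θ sin δ cos φ₁, cos δ − sin φ₁ sin φ₂) = atan2(0.3018, 0.3429) = 41.347°.
λ₂ = 175.040° + 41.347° = 216.39° → -143.61° after wrapping to (−180°, 180°].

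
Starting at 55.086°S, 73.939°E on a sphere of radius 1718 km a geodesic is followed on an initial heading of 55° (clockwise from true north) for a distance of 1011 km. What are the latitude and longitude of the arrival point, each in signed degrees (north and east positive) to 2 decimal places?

-29.99°, 105.61°

Angular distance δ = d/R = 1011/1718 = 0.58847 rad; initial bearing θ = 0.9599 rad.
sin φ₂ = sin φ₁ cos δ + cos φ₁ sin δ cos θ = (-0.8200)(0.8318) + (0.5723)(0.5551)(0.5736) = -0.4998, so φ₂ = -29.99°.
Δλ = atan2(sin θ sin δ cos φ₁, cos δ − sin φ₁ sin φ₂) = atan2(0.2602, 0.4219) = 31.668°.
λ₂ = 73.939° + 31.668° = 105.61°.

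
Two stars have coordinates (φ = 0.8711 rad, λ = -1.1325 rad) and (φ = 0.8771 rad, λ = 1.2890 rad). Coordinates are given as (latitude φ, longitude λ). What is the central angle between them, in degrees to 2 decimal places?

73.82°

With latitudes φ₁ = 49.910°, φ₂ = 50.254° and longitude difference Δλ = 138.742°:
Haversine: a = sin²(Δφ/2) + cos φ₁ cos φ₂ sin²(Δλ/2) = 0.0000 + (0.6440)(0.6394)(0.8759) = 0.36065.
Central angle c = 2·arcsin(√a) = 1.28836 rad.
So the angular separation is 73.82°.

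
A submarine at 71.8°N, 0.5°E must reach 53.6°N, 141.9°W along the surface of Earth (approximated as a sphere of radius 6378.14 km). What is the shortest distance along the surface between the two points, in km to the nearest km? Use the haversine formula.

In radians: φ₁ = 1.2531, φ₂ = 0.9355, Δλ = -142.400° = -2.4853 rad.
Haversine: a = sin²(Δφ/2) + cos φ₁ cos φ₂ sin²(Δλ/2) = 0.0250 + (0.3123)(0.5934)(0.8961) = 0.19111.
Central angle c = 2·arcsin(√a) = 0.90488 rad.
Distance = R·c = 6378.14 × 0.9049 ≈ 5771 km.

5771 km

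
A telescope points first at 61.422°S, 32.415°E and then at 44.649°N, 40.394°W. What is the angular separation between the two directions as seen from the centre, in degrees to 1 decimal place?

121.1°

Let φ₁ = -1.0720 rad, φ₂ = 0.7793 rad, and Δλ = -1.2708 rad.
Haversine: a = sin²(Δφ/2) + cos φ₁ cos φ₂ sin²(Δλ/2) = 0.6384 + (0.4784)(0.7114)(0.3522) = 0.75828.
Central angle c = 2·arcsin(√a) = 2.11362 rad.
So the angular separation is 121.1°.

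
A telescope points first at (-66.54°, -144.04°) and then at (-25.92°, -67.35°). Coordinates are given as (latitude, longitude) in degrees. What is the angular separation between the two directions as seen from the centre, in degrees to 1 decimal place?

61.1°

With latitudes φ₁ = -66.540°, φ₂ = -25.920° and longitude difference Δλ = 76.690°:
Haversine: a = sin²(Δφ/2) + cos φ₁ cos φ₂ sin²(Δλ/2) = 0.1205 + (0.3981)(0.8994)(0.3849) = 0.25829.
Central angle c = 2·arcsin(√a) = 1.06624 rad.
So the angular separation is 61.1°.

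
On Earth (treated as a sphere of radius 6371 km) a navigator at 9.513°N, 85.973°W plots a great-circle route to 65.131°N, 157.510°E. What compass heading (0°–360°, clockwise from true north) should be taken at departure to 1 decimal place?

337.9°

With φ₁ = 0.1660, φ₂ = 1.1368, Δλ = -2.0336 rad, the forward-azimuth formula gives
θ = atan2( sin Δλ cos φ₂ , cos φ₁ sin φ₂ − sin φ₁ cos φ₂ cos Δλ ) = atan2(-0.3763, 0.9258) = -22.12°.
Adding 360° brings this into [0°, 360°): 337.9°.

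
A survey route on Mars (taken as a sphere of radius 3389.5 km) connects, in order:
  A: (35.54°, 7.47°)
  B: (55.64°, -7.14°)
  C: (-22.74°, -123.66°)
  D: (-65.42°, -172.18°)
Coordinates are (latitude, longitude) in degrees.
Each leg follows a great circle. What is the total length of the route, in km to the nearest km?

Leg A→B: central angle 0.3917 rad, distance 1327.8 km.
Leg B→C: central angle 2.1550 rad, distance 7304.3 km.
Leg C→D: central angle 0.9202 rad, distance 3119.2 km.
Total: 1327.8 + 7304.3 + 3119.2 ≈ 11751 km.

11751 km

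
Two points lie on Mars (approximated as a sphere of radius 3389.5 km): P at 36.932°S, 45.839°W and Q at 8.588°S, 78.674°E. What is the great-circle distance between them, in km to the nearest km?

6566 km

With latitudes φ₁ = -36.932°, φ₂ = -8.588° and longitude difference Δλ = 124.513°:
cos c = sin φ₁ sin φ₂ + cos φ₁ cos φ₂ cos Δλ = (-0.6009)(-0.1493) + (0.7993)(0.9888)(-0.5666) = -0.35810,
so c = arccos(-0.35810) = 1.93703 rad.
Distance = R·c = 3389.5 × 1.9370 ≈ 6566 km.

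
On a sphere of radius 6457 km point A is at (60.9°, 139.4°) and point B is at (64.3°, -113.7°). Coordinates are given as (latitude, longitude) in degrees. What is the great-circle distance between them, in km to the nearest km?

Let φ₁ = 1.0629 rad, φ₂ = 1.1222 rad, and Δλ = 1.8658 rad.
Haversine: a = sin²(Δφ/2) + cos φ₁ cos φ₂ sin²(Δλ/2) = 0.0009 + (0.4863)(0.4337)(0.6454) = 0.13699.
Central angle c = 2·arcsin(√a) = 0.75827 rad.
Distance = R·c = 6457 × 0.7583 ≈ 4896 km.

4896 km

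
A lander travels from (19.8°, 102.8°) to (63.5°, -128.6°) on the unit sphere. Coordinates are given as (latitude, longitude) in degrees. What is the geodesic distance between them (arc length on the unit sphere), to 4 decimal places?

1.5296

Let φ₁ = 0.3456 rad, φ₂ = 1.1083 rad, and Δλ = 2.2445 rad.
cos c = sin φ₁ sin φ₂ + cos φ₁ cos φ₂ cos Δλ = (0.3387)(0.8949) + (0.9409)(0.4462)(-0.6239) = 0.04123,
so c = arccos(0.04123) = 1.52955 rad.
On the unit sphere the arc length equals the central angle: 1.5296.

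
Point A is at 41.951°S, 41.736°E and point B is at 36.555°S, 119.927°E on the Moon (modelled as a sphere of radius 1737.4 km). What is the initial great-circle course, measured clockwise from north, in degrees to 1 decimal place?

113.0°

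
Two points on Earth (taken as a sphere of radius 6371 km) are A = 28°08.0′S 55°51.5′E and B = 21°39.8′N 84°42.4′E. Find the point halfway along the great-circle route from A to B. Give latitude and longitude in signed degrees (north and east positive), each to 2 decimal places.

-3.34°, 70.67°

The central angle between A and B is δ = 0.9958 rad.
With f = 0.5, the slerp weights are sin((1−f)δ)/sin δ = 0.5691 and sin(fδ)/sin δ = 0.5691.
Weighted sum of the unit vectors: (0.5691)·(0.4949,0.7299,-0.4715) + (0.5691)·(0.0857,0.9254,0.3692) = (0.3305, 0.9420, -0.0583).
Converting back: φ = atan2(z, √(x²+y²)) = -3.34°, λ = atan2(y, x) = 70.67°.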